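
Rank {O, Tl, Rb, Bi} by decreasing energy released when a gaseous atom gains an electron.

O is in period 2, group 16; Rb is in period 5, group 1; Tl is in period 6, group 13; Bi is in period 6, group 15.
Adding an electron releases more energy for atoms nearer the top right (short of the noble gases).
These span different periods and groups, so the two trends combine.
Rb > Tl: the two effects oppose for this pair; the down-group effect wins (47 vs 19 kJ/mol).
Bi > Rb: the two effects oppose for this pair; the across-period effect wins (91 vs 47 kJ/mol).
O > Bi: relative to Bi, both the across-period and down-group shifts push O's electron affinity up.
Approximate values (kJ/mol): O 141, Rb 47, Tl 19, Bi 91.
So from highest to lowest: O > Bi > Rb > Tl.

O, Bi, Rb, Tl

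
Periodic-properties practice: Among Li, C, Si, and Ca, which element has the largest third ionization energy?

Li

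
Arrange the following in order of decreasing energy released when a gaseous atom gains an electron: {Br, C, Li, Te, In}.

Br > Te > C > Li > In

Li is in period 2, group 1; C is in period 2, group 14; Br is in period 4, group 17; In is in period 5, group 13; Te is in period 5, group 16.
Atoms with high Z_eff and room in the valence shell (especially the halogens) have the most exothermic electron affinities.
These span different periods and groups, so the two trends combine.
Li > In: the two effects oppose for this pair; the down-group effect wins (60 vs 29 kJ/mol).
C > Li: C lies to the right of Li in period 2, so the across-period effect alone puts C higher.
Te > C: period and group pull opposite ways; the across-period shift dominates (190 vs 122 kJ/mol).
Br > Te: both effects reinforce here, so Br is clearly the higher of the two.
Approximate values (kJ/mol): Li 60, C 122, Br 325, In 29, Te 190.
So from highest to lowest: Br > Te > C > Li > In.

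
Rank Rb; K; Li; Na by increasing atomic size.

Li < Na < K < Rb

Li is in period 2, group 1; Na is in period 3, group 1; K is in period 4, group 1; Rb is in period 5, group 1.
Across a period the added protons contract the valence shell; down a group each new principal shell makes the atom larger.
All are in group 1, so atomic radius increases down the group.
So from smallest to largest: Li < Na < K < Rb.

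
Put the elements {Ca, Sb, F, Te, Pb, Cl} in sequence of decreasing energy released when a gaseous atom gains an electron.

Cl > F > Te > Sb > Pb > Ca

F is in period 2, group 17; Cl is in period 3, group 17; Ca is in period 4, group 2; Sb is in period 5, group 15; Te is in period 5, group 16; Pb is in period 6, group 14.
Electron affinity generally becomes more exothermic across a period toward the halogens and less exothermic down a group.
These span different periods and groups, so the two trends combine.
Pb > Ca: period and group pull opposite ways; the across-period shift dominates (35 vs 2 kJ/mol).
Sb > Pb: relative to Pb, both the across-period and down-group shifts push Sb's electron affinity up.
Te > Sb: both are in period 5; the period trend gives Te the larger value.
F > Te: both effects reinforce here, so F is clearly the higher of the two.
Cl > F: this pair runs against the simple trend — see the exception note.
Note the exception: Cl has a higher electron affinity than F, contrary to the simple trend — F's small 2p subshell makes the incoming electron feel strong e⁻–e⁻ repulsion, so Cl actually releases more energy on gaining an electron.
Tabulated electron affinity (kJ/mol): F 328, Cl 349, Ca 2, Sb 103, Te 190, Pb 35.
So from highest to lowest: Cl > F > Te > Sb > Pb > Ca.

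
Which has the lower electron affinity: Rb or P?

P is in period 3, group 15; Rb is in period 5, group 1.
EA tends to increase across a period and decrease down a group, though the pattern is less regular than for IE or radius.
Here both period and group differ, so the two effects have to be weighed against each other.
P > Rb: both effects reinforce here, so P is clearly the higher of the two.
For reference (kJ/mol): P 72, Rb 47.
So Rb has the lower electron affinity (Rb < P).

Rb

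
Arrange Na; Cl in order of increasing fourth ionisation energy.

Cl < Na

The fourth ionization energy removes an electron from the +3 ion. For each element: Na³⁺ is already 2 electrons into the core; Cl³⁺ still has 4 valence electrons.
Pulling an electron out of a noble-gas core costs far more than removing a remaining valence electron, so Na sits at the high end of IE_4.
Approximate IE_4 values (kJ/mol): Na 9543, Cl 5159.
Putting it together, IE_4: Cl < Na.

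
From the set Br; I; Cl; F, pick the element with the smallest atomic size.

F is in period 2, group 17; Cl is in period 3, group 17; Br is in period 4, group 17; I is in period 5, group 17.
Radius decreases left→right (rising Z_eff, same n) and increases top→bottom (higher n).
All are in group 17, so atomic radius increases down the group.
The smallest atomic size among these belongs to F.

F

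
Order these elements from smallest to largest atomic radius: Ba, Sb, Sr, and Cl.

Cl, Sb, Sr, Ba

Moving right in a period, electrons are added to the same shell under a stronger nuclear pull, so atoms get smaller; moving down, a new shell is opened and atoms get larger.
Neither a single period nor a single group — weigh both effects.
Sb > Cl: both effects reinforce here, so Sb is clearly the larger of the two.
Sr > Sb: both are in period 5; the period trend gives Sr the larger value.
Ba > Sr: they share group 2; the group trend gives Ba the larger value.
Tabulated atomic radius (pm): Cl 99, Sr 185, Sb 140, Ba 196.
So from smallest to largest: Cl < Sb < Sr < Ba.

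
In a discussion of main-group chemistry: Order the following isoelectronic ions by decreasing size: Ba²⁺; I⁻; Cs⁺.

I⁻ > Cs⁺ > Ba²⁺

All of these have 54 electrons, so size is governed by nuclear charge alone: the more protons, the stronger the pull on the same electron cloud, and the smaller the ion.
Nuclear charges: Ba²⁺ (Z=56), Cs⁺ (Z=55), I⁻ (Z=53).
Largest to smallest: I⁻ > Cs⁺ > Ba²⁺.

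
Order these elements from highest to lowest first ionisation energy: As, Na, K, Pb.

As > Pb > Na > K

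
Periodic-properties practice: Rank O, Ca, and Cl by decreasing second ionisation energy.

IE_2 is the cost of taking one more electron from the +1 cation: O⁺ still has 5 valence electrons; Ca⁺ still has 1 valence electron; Cl⁺ still has 6 valence electrons.
All are still removing valence electrons, so compare the +1 ions as you would atoms: IE_2 generally rises across a period (higher Z_eff) and falls down a group (larger shell), subject to the usual subshell exceptions.
Valence configurations: O⁺ [He]2s²2p³, Ca⁺ [Ar]4s¹, Cl⁺ [Ne]3s²3p⁴.
Approximate IE_2 values (kJ/mol): O 3388, Ca 1145, Cl 2298.
So the second ionization energies run Ca < Cl < O.

O, Cl, Ca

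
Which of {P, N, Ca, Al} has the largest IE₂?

N

IE_2 is the cost of taking one more electron from the +1 cation: P⁺ still has 4 valence electrons; N⁺ still has 4 valence electrons; Ca⁺ still has 1 valence electron; Al⁺ still has 2 valence electrons.
All are still removing valence electrons, so compare the +1 ions as you would atoms: IE_2 generally rises across a period (higher Z_eff) and falls down a group (larger shell), subject to the usual subshell exceptions.
Valence configurations: P⁺ [Ne]3s²3p², N⁺ [He]2s²2p², Ca⁺ [Ar]4s¹, Al⁺ [Ne]3s².
Approximate IE_2 values (kJ/mol): P 1907, N 2856, Ca 1145, Al 1817.
Overall IE_2 order: Ca < Al < P < N.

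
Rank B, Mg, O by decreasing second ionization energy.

Consider each +1 ion: B⁺ still has 2 valence electrons; Mg⁺ still has 1 valence electron; O⁺ still has 5 valence electrons.
All are still removing valence electrons, so compare the +1 ions as you would atoms: IE_2 generally rises across a period (higher Z_eff) and falls down a group (larger shell), subject to the usual subshell exceptions.
Valence configurations: B⁺ [He]2s², Mg⁺ [Ne]3s¹, O⁺ [He]2s²2p³.
Tabulated IE_2 (kJ/mol): B 2427, Mg 1451, O 3388.
So the second ionization energies run Mg < B < O.

O > B > Mg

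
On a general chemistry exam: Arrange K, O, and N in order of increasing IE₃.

K, N, O

The third ionization energy removes an electron from the +2 ion. For each element: K²⁺ is already 1 electron into the core; O²⁺ still has 4 valence electrons; N²⁺ still has 3 valence electrons.
Usually core removal costs more than valence removal, but here the competition is close: a tightly held n=2 valence electron can cost more to remove than an n=3 core electron, so the actual values have to decide it.
Valence configurations: O²⁺ [He]2s²2p², N²⁺ [He]2s²2p¹.
Approximate IE_3 values (kJ/mol): K 4420, O 5300, N 4578.
Putting it together, IE_3: K < N < O.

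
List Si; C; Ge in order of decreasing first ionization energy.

C > Si > Ge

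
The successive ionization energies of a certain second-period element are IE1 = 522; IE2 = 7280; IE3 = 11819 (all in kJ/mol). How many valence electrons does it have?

Look for the largest jump between consecutive ionization energies: IE2/IE1 ≈ 13.9, far larger than any earlier ratio.
That jump marks the point where a core electron is being removed. So the atom has 1 valence electron.

1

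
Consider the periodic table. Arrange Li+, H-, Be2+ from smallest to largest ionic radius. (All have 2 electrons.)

All of these have 2 electrons, so size is governed by nuclear charge alone: the more protons, the stronger the pull on the same electron cloud, and the smaller the ion.
Nuclear charges: Be2+ (Z=4), Li+ (Z=3), H- (Z=1).
Smallest to largest: Be2+ < Li+ < H-.

Be2+ < Li+ < H-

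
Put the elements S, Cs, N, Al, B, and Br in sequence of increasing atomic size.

N < B < S < Br < Al < Cs

B is in period 2, group 13; N is in period 2, group 15; Al is in period 3, group 13; S is in period 3, group 16; Br is in period 4, group 17; Cs is in period 6, group 1.
Across a period the added protons contract the valence shell; down a group each new principal shell makes the atom larger.
Here both period and group differ, so the two effects have to be weighed against each other.
B > N: B lies to the left of N in period 2, so the across-period effect alone puts B larger.
S > B: period and group pull opposite ways; the down-group shift dominates (103 vs 85 pm).
Br > S: the two effects oppose for this pair; the down-group effect wins (114 vs 103 pm).
Al > Br: the two effects oppose for this pair; the across-period effect wins (126 vs 114 pm).
Cs > Al: both effects reinforce here, so Cs is clearly the larger of the two.
Tabulated atomic radius (pm): B 85, N 71, Al 126, S 103, Br 114, Cs 232.
So from smallest to largest: N < B < S < Br < Al < Cs.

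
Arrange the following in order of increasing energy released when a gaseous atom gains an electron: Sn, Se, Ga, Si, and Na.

Ga < Na < Sn < Si < Se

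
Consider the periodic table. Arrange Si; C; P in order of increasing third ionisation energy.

P < Si < C

The third ionization energy removes an electron from the +2 ion. For each element: Si²⁺ still has 2 valence electrons; C²⁺ still has 2 valence electrons; P²⁺ still has 3 valence electrons.
All are still removing valence electrons, so compare the +2 ions as you would atoms: IE_3 generally rises across a period (higher Z_eff) and falls down a group (larger shell), subject to the usual subshell exceptions.
Valence configurations: Si²⁺ [Ne]3s², C²⁺ [He]2s², P²⁺ [Ne]3s²3p¹.
P²⁺ loses a lone 3p electron whereas Si²⁺ must break into a filled 3s² pair, so IE_3(Si) > IE_3(P) even though P has the higher nuclear charge.
Approximate IE_3 values (kJ/mol): Si 3232, C 4620, P 2914.
Hence IE_3: P < Si < C.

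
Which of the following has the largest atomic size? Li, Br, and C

Li

Li is in period 2, group 1; C is in period 2, group 14; Br is in period 4, group 17.
Moving right in a period, electrons are added to the same shell under a stronger nuclear pull, so atoms get smaller; moving down, a new shell is opened and atoms get larger.
These span different periods and groups, so the two trends combine.
Br > C: the two effects oppose for this pair; the down-group effect wins (114 vs 75 pm).
Li > Br: period and group pull opposite ways; the across-period shift dominates (133 vs 114 pm).
Tabulated atomic radius (pm): Li 133, C 75, Br 114.
The largest atomic size among these belongs to Li.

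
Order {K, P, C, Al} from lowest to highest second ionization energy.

The second ionization energy removes an electron from the +1 ion. For each element: K⁺ is the bare [Ar] core; P⁺ still has 4 valence electrons; C⁺ still has 3 valence electrons; Al⁺ still has 2 valence electrons.
Core electrons are held far more tightly than valence electrons, so K tops the IE_2 order.
Valence configurations: P⁺ [Ne]3s²3p², C⁺ [He]2s²2p¹, Al⁺ [Ne]3s².
The numbers (kJ/mol): K 3052, P 1907, C 2353, Al 1817.
Overall IE_2 order: Al < P < C < K.

Al < P < C < K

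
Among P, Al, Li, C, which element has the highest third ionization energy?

After 2 electrons have been removed, what remains? P²⁺ still has 3 valence electrons; Al²⁺ still has 1 valence electron; Li²⁺ is already 1 electron into the core; C²⁺ still has 2 valence electrons.
Core electrons are held far more tightly than valence electrons, so Li tops the IE_3 order.
Valence configurations: P²⁺ [Ne]3s²3p¹, Al²⁺ [Ne]3s¹, C²⁺ [He]2s².
The numbers (kJ/mol): P 2914, Al 2745, Li 11815, C 4620.
Overall IE_3 order: Al < P < C < Li.

Li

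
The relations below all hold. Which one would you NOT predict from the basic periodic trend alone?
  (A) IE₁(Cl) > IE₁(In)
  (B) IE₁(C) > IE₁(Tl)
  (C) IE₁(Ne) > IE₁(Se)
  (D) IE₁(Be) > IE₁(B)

The general trend: first ionization energy increases across a period and decreases down a group.
(A) Cl (period 3, group 17) vs In (period 5, group 13): the stated order agrees with the simple trend.
(B) C (period 2, group 14) vs Tl (period 6, group 13): the stated order agrees with the simple trend.
(C) Ne (period 2, group 18) vs Se (period 4, group 16): the stated order agrees with the simple trend.
(D) Be (period 2, group 2) vs B (period 2, group 13): the stated order contradicts the simple trend.
The exception is (D): removing B's lone 2p electron is easier than breaking Be's filled 2s².

(D)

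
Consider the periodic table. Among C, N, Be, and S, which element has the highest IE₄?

Consider each +3 ion: C³⁺ still has 1 valence electron; N³⁺ still has 2 valence electrons; Be³⁺ is already 1 electron into the core; S³⁺ still has 3 valence electrons.
Core electrons are held far more tightly than valence electrons, so Be tops the IE_4 order.
Valence configurations: C³⁺ [He]2s¹, N³⁺ [He]2s², S³⁺ [Ne]3s²3p¹.
Tabulated IE_4 (kJ/mol): C 6223, N 7475, Be 21007, S 4556.
Putting it together, IE_4: S < C < N < Be.

Be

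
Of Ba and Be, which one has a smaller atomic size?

Be is in period 2, group 2; Ba is in period 6, group 2.
Radius decreases left→right (rising Z_eff, same n) and increases top→bottom (higher n).
All are in group 2, so atomic radius increases down the group.
So Be has the smaller atomic size (Be < Ba).

Be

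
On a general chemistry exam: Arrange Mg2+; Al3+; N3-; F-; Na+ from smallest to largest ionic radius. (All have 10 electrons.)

All of these have 10 electrons, so size is governed by nuclear charge alone: the more protons, the stronger the pull on the same electron cloud, and the smaller the ion.
Nuclear charges: Al3+ (Z=13), Mg2+ (Z=12), Na+ (Z=11), F- (Z=9), N3- (Z=7).
Smallest to largest: Al3+ < Mg2+ < Na+ < F- < N3-.

Al3+ < Mg2+ < Na+ < F- < N3-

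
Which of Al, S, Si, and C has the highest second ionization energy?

IE_2 is the cost of taking one more electron from the +1 cation: Al⁺ still has 2 valence electrons; S⁺ still has 5 valence electrons; Si⁺ still has 3 valence electrons; C⁺ still has 3 valence electrons.
All are still removing valence electrons, so compare the +1 ions as you would atoms: IE_2 generally rises across a period (higher Z_eff) and falls down a group (larger shell), subject to the usual subshell exceptions.
Valence configurations: Al⁺ [Ne]3s², S⁺ [Ne]3s²3p³, Si⁺ [Ne]3s²3p¹, C⁺ [He]2s²2p¹.
Si⁺ loses a lone 3p electron whereas Al⁺ must break into a filled 3s² pair, so IE_2(Al) > IE_2(Si) even though Si has the higher nuclear charge.
Approximate IE_2 values (kJ/mol): Al 1817, S 2252, Si 1577, C 2353.
So the second ionization energies run Si < Al < S < C.

C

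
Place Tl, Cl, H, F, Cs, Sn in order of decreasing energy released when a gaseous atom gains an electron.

H is in period 1, group 1; F is in period 2, group 17; Cl is in period 3, group 17; Sn is in period 5, group 14; Cs is in period 6, group 1; Tl is in period 6, group 13.
Atoms with high Z_eff and room in the valence shell (especially the halogens) have the most exothermic electron affinities.
Neither a single period nor a single group — weigh both effects.
Cs > Tl: this pair runs against the simple trend — see the exception note.
H > Cs: H sits above Cs in group 1, so the down-group effect alone puts H higher.
Sn > H: period and group pull opposite ways; the across-period shift dominates (107 vs 73 kJ/mol).
F > Sn: both effects reinforce here, so F is clearly the higher of the two.
Cl > F: this pair runs against the simple trend — see the exception note.
Note the exception: Cs has a higher electron affinity than Tl, contrary to the simple trend — Tl's ns²np¹ configuration gives only a small electron affinity — the sparsely filled np subshell binds an added electron weakly.
Note the exception: Cl has a higher electron affinity than F, contrary to the simple trend — F's small 2p subshell makes the incoming electron feel strong e⁻–e⁻ repulsion, so Cl actually releases more energy on gaining an electron.
For reference (kJ/mol): H 73, F 328, Cl 349, Sn 107, Cs 46, Tl 19.
So from highest to lowest: Cl > F > Sn > H > Cs > Tl.

Cl > F > Sn > H > Cs > Tl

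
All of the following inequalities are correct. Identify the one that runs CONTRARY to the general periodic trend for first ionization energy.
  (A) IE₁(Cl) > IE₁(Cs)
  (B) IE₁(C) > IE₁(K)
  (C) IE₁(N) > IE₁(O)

(C)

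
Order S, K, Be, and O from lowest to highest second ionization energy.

Consider each +1 ion: S⁺ still has 5 valence electrons; K⁺ is the bare [Ar] core; Be⁺ still has 1 valence electron; O⁺ still has 5 valence electrons.
Usually core removal costs more than valence removal, but here the competition is close: a tightly held n=2 valence electron can cost more to remove than an n=3 core electron, so the actual values have to decide it.
Valence configurations: S⁺ [Ne]3s²3p³, Be⁺ [He]2s¹, O⁺ [He]2s²2p³.
Approximate IE_2 values (kJ/mol): S 2252, K 3052, Be 1757, O 3388.
Overall IE_2 order: Be < S < K < O.

Be < S < K < O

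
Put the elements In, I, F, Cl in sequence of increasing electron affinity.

F is in period 2, group 17; Cl is in period 3, group 17; In is in period 5, group 13; I is in period 5, group 17.
Electron affinity generally becomes more exothermic across a period toward the halogens and less exothermic down a group.
Neither a single period nor a single group — weigh both effects.
I > In: both are in period 5; the period trend gives I the larger value.
F > I: F sits above I in group 17, so the down-group effect alone puts F higher.
Cl > F: this pair runs against the simple trend — see the exception note.
Note the exception: Cl has a higher electron affinity than F, contrary to the simple trend — F's small 2p subshell makes the incoming electron feel strong e⁻–e⁻ repulsion, so Cl actually releases more energy on gaining an electron.
Approximate values (kJ/mol): F 328, Cl 349, In 29, I 295.
So from lowest to highest: In < I < F < Cl.

In < I < F < Cl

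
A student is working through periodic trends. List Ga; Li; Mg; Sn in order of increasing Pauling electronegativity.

Li is in period 2, group 1; Mg is in period 3, group 2; Ga is in period 4, group 13; Sn is in period 5, group 14.
Electronegativity increases across a period and decreases down a group, tracking effective nuclear charge and atomic size.
A diagonal step moves right (one effect) and down (the opposite effect) at once.
Mg > Li: the two effects oppose for this pair; the across-period effect wins (1.31 vs 0.98).
Ga > Mg: the two effects oppose for this pair; the across-period effect wins (1.81 vs 1.31).
Sn > Ga: period and group pull opposite ways; the across-period shift dominates (1.96 vs 1.81).
Tabulated electronegativity (Pauling): Li 0.98, Mg 1.31, Ga 1.81, Sn 1.96.
So from lowest to highest: Li < Mg < Ga < Sn.

Li < Mg < Ga < Sn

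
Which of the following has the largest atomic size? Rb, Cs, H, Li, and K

H is in period 1, group 1; Li is in period 2, group 1; K is in period 4, group 1; Rb is in period 5, group 1; Cs is in period 6, group 1.
Moving right in a period, electrons are added to the same shell under a stronger nuclear pull, so atoms get smaller; moving down, a new shell is opened and atoms get larger.
All are in group 1, so atomic radius increases down the group.
The largest atomic size among these belongs to Cs.

Cs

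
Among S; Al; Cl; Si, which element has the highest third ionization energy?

IE_3 is the cost of taking one more electron from the +2 cation: S²⁺ still has 4 valence electrons; Al²⁺ still has 1 valence electron; Cl²⁺ still has 5 valence electrons; Si²⁺ still has 2 valence electrons.
All are still removing valence electrons, so compare the +2 ions as you would atoms: IE_3 generally rises across a period (higher Z_eff) and falls down a group (larger shell), subject to the usual subshell exceptions.
Valence configurations: S²⁺ [Ne]3s²3p², Al²⁺ [Ne]3s¹, Cl²⁺ [Ne]3s²3p³, Si²⁺ [Ne]3s².
Approximate IE_3 values (kJ/mol): S 3357, Al 2745, Cl 3822, Si 3232.
Hence IE_3: Al < Si < S < Cl.

Cl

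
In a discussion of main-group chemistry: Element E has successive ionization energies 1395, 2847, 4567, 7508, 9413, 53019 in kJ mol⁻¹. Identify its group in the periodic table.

Group 15

Look for the largest jump between consecutive ionization energies: IE6/IE5 ≈ 5.6, far larger than any earlier ratio.
That jump marks the point where a core electron is being removed. So the atom has 5 valence electrons.
A main-group element with 5 valence electrons is in group 15.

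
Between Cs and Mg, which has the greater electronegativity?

Mg is in period 3, group 2; Cs is in period 6, group 1.
EN rises left→right (higher Z_eff, smaller atoms) and falls top→bottom (larger, more shielded atoms).
These span different periods and groups, so the two trends combine.
Mg > Cs: relative to Cs, both the across-period and down-group shifts push Mg's electronegativity up.
Approximate values (Pauling): Mg 1.31, Cs 0.79.
So Mg has the greater electronegativity (Mg > Cs).

Mg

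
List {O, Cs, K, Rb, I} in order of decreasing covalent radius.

Cs, Rb, K, I, O

O is in period 2, group 16; K is in period 4, group 1; Rb is in period 5, group 1; I is in period 5, group 17; Cs is in period 6, group 1.
Moving right in a period, electrons are added to the same shell under a stronger nuclear pull, so atoms get smaller; moving down, a new shell is opened and atoms get larger.
Neither a single period nor a single group — weigh both effects.
I > O: period and group pull opposite ways; the down-group shift dominates (133 vs 63 pm).
K > I: the two effects oppose for this pair; the across-period effect wins (196 vs 133 pm).
Rb > K: they share group 1; the group trend gives Rb the larger value.
Cs > Rb: they share group 1; the group trend gives Cs the larger value.
Tabulated atomic radius (pm): O 63, K 196, Rb 210, I 133, Cs 232.
So from largest to smallest: Cs > Rb > K > I > O.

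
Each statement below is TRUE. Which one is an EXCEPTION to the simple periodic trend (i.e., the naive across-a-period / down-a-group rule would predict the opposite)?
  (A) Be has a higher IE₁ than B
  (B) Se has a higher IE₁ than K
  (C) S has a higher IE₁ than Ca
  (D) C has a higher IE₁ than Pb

(A)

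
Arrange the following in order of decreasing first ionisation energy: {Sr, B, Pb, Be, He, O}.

He is in period 1, group 18; Be is in period 2, group 2; B is in period 2, group 13; O is in period 2, group 16; Sr is in period 5, group 2; Pb is in period 6, group 14.
First ionization energy rises across a period (greater Z_eff holds electrons more tightly) and falls down a group (valence electrons are farther from the nucleus).
These span different periods and groups, so the two trends combine.
Pb > Sr: period and group pull opposite ways; the across-period shift dominates (716 vs 550 kJ/mol).
B > Pb: the two effects oppose for this pair; the down-group effect wins (801 vs 716 kJ/mol).
Be > B: this pair runs against the simple trend — see the exception note.
O > Be: both are in period 2; the period trend gives O the larger value.
He > O: both effects reinforce here, so He is clearly the higher of the two.
Note the exception: Be has a higher first ionization energy than B, contrary to the simple trend — removing B's lone 2p electron is easier than breaking Be's filled 2s².
Approximate values (kJ/mol): He 2372, Be 900, B 801, O 1314, Sr 550, Pb 716.
So from highest to lowest: He > O > Be > B > Pb > Sr.

He > O > Be > B > Pb > Sr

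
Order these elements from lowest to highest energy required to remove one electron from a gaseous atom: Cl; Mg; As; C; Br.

C is in period 2, group 14; Mg is in period 3, group 2; Cl is in period 3, group 17; As is in period 4, group 15; Br is in period 4, group 17.
First ionization energy rises across a period (greater Z_eff holds electrons more tightly) and falls down a group (valence electrons are farther from the nucleus).
Neither a single period nor a single group — weigh both effects.
As > Mg: period and group pull opposite ways; the across-period shift dominates (947 vs 738 kJ/mol).
C > As: the two effects oppose for this pair; the down-group effect wins (1086 vs 947 kJ/mol).
Br > C: the two effects oppose for this pair; the across-period effect wins (1140 vs 1086 kJ/mol).
Cl > Br: they share group 17; the group trend gives Cl the larger value.
For reference (kJ/mol): C 1086, Mg 738, Cl 1251, As 947, Br 1140.
So from lowest to highest: Mg < As < C < Br < Cl.

Mg < As < C < Br < Cl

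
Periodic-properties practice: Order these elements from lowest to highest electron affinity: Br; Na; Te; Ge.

Na < Ge < Te < Br

Adding an electron releases more energy for atoms nearer the top right (short of the noble gases).
Here both period and group differ, so the two effects have to be weighed against each other.
Ge > Na: the two effects oppose for this pair; the across-period effect wins (119 vs 53 kJ/mol).
Te > Ge: the two effects oppose for this pair; the across-period effect wins (190 vs 119 kJ/mol).
Br > Te: relative to Te, both the across-period and down-group shifts push Br's electron affinity up.
Tabulated electron affinity (kJ/mol): Na 53, Ge 119, Br 325, Te 190.
So from lowest to highest: Na < Ge < Te < Br.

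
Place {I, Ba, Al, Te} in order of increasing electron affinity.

Ba < Al < Te < I

Al is in period 3, group 13; Te is in period 5, group 16; I is in period 5, group 17; Ba is in period 6, group 2.
Adding an electron releases more energy for atoms nearer the top right (short of the noble gases).
These span different periods and groups, so the two trends combine.
Al > Ba: both effects reinforce here, so Al is clearly the higher of the two.
Te > Al: period and group pull opposite ways; the across-period shift dominates (190 vs 42 kJ/mol).
I > Te: I lies to the right of Te in period 5, so the across-period effect alone puts I higher.
For reference (kJ/mol): Al 42, Te 190, I 295, Ba 14.
So from lowest to highest: Ba < Al < Te < I.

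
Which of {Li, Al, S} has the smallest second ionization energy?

The second ionization energy removes an electron from the +1 ion. For each element: Li⁺ is the bare [He] core; Al⁺ still has 2 valence electrons; S⁺ still has 5 valence electrons.
Pulling an electron out of a noble-gas core costs far more than removing a remaining valence electron, so Li sits at the high end of IE_2.
Valence configurations: Al⁺ [Ne]3s², S⁺ [Ne]3s²3p³.
Tabulated IE_2 (kJ/mol): Li 7298, Al 1817, S 2252.
Hence IE_2: Al < S < Li.

Al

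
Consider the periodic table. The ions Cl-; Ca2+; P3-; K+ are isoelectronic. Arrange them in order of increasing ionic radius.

Ca2+ < K+ < Cl- < P3-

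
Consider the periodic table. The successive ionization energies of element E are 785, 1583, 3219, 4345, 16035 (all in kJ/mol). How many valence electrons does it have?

4

Look for the largest jump between consecutive ionization energies: IE5/IE4 ≈ 3.7, far larger than any earlier ratio.
That jump marks the point where a core electron is being removed. So the atom has 4 valence electrons.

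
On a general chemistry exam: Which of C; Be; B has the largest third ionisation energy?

The third ionization energy removes an electron from the +2 ion. For each element: C²⁺ still has 2 valence electrons; Be²⁺ is the bare [He] core; B²⁺ still has 1 valence electron.
Core electrons are held far more tightly than valence electrons, so Be tops the IE_3 order.
Valence configurations: C²⁺ [He]2s², B²⁺ [He]2s¹.
Tabulated IE_3 (kJ/mol): C 4620, Be 14849, B 3660.
Putting it together, IE_3: B < C < Be.

Be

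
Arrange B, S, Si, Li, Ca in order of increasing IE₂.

The second ionization energy removes an electron from the +1 ion. For each element: B⁺ still has 2 valence electrons; S⁺ still has 5 valence electrons; Si⁺ still has 3 valence electrons; Li⁺ is the bare [He] core; Ca⁺ still has 1 valence electron.
Pulling an electron out of a noble-gas core costs far more than removing a remaining valence electron, so Li sits at the high end of IE_2.
Valence configurations: B⁺ [He]2s², S⁺ [Ne]3s²3p³, Si⁺ [Ne]3s²3p¹, Ca⁺ [Ar]4s¹.
The numbers (kJ/mol): B 2427, S 2252, Si 1577, Li 7298, Ca 1145.
Overall IE_2 order: Ca < Si < S < B < Li.

Ca < Si < S < B < Li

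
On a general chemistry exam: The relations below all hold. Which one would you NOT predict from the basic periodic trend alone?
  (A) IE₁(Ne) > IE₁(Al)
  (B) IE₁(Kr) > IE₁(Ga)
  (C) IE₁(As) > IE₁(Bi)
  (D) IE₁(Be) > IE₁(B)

The general trend: first ionisation energy increases across a period and decreases down a group.
(A) Ne (period 2, group 18) vs Al (period 3, group 13): the stated order agrees with the simple trend.
(B) Kr (period 4, group 18) vs Ga (period 4, group 13): the stated order agrees with the simple trend.
(C) As (period 4, group 15) vs Bi (period 6, group 15): the stated order agrees with the simple trend.
(D) Be (period 2, group 2) vs B (period 2, group 13): the stated order contradicts the simple trend.
The exception is (D): removing B's lone 2p electron is easier than breaking Be's filled 2s².

(D)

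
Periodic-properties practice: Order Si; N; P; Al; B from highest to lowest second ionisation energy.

Consider each +1 ion: Si⁺ still has 3 valence electrons; N⁺ still has 4 valence electrons; P⁺ still has 4 valence electrons; Al⁺ still has 2 valence electrons; B⁺ still has 2 valence electrons.
All are still removing valence electrons, so compare the +1 ions as you would atoms: IE_2 generally rises across a period (higher Z_eff) and falls down a group (larger shell), subject to the usual subshell exceptions.
Valence configurations: Si⁺ [Ne]3s²3p¹, N⁺ [He]2s²2p², P⁺ [Ne]3s²3p², Al⁺ [Ne]3s², B⁺ [He]2s².
Si⁺ loses a lone 3p electron whereas Al⁺ must break into a filled 3s² pair, so IE_2(Al) > IE_2(Si) even though Si has the higher nuclear charge.
The numbers (kJ/mol): Si 1577, N 2856, P 1907, Al 1817, B 2427.
Hence IE_2: Si < Al < P < B < N.

N, B, P, Al, Si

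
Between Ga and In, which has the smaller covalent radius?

Ga is in period 4, group 13; In is in period 5, group 13.
Radius decreases left→right (rising Z_eff, same n) and increases top→bottom (higher n).
All are in group 13, so atomic radius increases down the group.
So Ga has the smaller covalent radius (Ga < In).

Ga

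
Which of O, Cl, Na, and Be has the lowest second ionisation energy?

Be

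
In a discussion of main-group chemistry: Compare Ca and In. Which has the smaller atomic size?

In

Ca is in period 4, group 2; In is in period 5, group 13.
Moving right in a period, electrons are added to the same shell under a stronger nuclear pull, so atoms get smaller; moving down, a new shell is opened and atoms get larger.
A diagonal step moves right (one effect) and down (the opposite effect) at once.
Ca > In: the two effects oppose for this pair; the across-period effect wins (171 vs 142 pm).
Approximate values (pm): Ca 171, In 142.
So In has the smaller atomic size (In < Ca).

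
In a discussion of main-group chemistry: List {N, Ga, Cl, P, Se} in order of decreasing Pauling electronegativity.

Cl > N > Se > P > Ga

N is in period 2, group 15; P is in period 3, group 15; Cl is in period 3, group 17; Ga is in period 4, group 13; Se is in period 4, group 16.
EN rises left→right (higher Z_eff, smaller atoms) and falls top→bottom (larger, more shielded atoms).
Here both period and group differ, so the two effects have to be weighed against each other.
P > Ga: both effects reinforce here, so P is clearly the higher of the two.
Se > P: the two effects oppose for this pair; the across-period effect wins (2.55 vs 2.19).
N > Se: period and group pull opposite ways; the down-group shift dominates (3.04 vs 2.55).
Cl > N: period and group pull opposite ways; the across-period shift dominates (3.16 vs 3.04).
Approximate values (Pauling): N 3.04, P 2.19, Cl 3.16, Ga 1.81, Se 2.55.
So from highest to lowest: Cl > N > Se > P > Ga.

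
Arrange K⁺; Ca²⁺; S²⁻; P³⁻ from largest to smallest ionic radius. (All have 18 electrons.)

All of these have 18 electrons, so size is governed by nuclear charge alone: the more protons, the stronger the pull on the same electron cloud, and the smaller the ion.
Nuclear charges: Ca²⁺ (Z=20), K⁺ (Z=19), S²⁻ (Z=16), P³⁻ (Z=15).
Largest to smallest: P³⁻ > S²⁻ > K⁺ > Ca²⁺.

P³⁻ > S²⁻ > K⁺ > Ca²⁺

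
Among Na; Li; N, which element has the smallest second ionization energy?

N

The second ionization energy removes an electron from the +1 ion. For each element: Na⁺ is the bare [Ne] core; Li⁺ is the bare [He] core; N⁺ still has 4 valence electrons.
Pulling an electron out of a noble-gas core costs far more than removing a remaining valence electron, so Na and Li sit at the high end of IE_2.
Approximate IE_2 values (kJ/mol): Na 4562, Li 7298, N 2856.
Hence IE_2: N < Na < Li.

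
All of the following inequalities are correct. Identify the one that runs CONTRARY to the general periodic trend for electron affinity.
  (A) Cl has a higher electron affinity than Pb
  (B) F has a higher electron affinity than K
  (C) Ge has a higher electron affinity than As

(C)

The general trend: electron affinity increases across a period and decreases down a group.
(A) Cl (period 3, group 17) vs Pb (period 6, group 14): the stated order agrees with the simple trend.
(B) F (period 2, group 17) vs K (period 4, group 1): the stated order agrees with the simple trend.
(C) Ge (period 4, group 14) vs As (period 4, group 15): the stated order contradicts the simple trend.
The exception is (C): adding an electron to As's half-filled 4p³ is unfavourable, so Ge (4p²) has the more exothermic EA.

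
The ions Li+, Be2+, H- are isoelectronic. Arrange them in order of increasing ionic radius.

All of these have 2 electrons, so size is governed by nuclear charge alone: the more protons, the stronger the pull on the same electron cloud, and the smaller the ion.
Nuclear charges: Be2+ (Z=4), Li+ (Z=3), H- (Z=1).
Smallest to largest: Be2+ < Li+ < H-.

Be2+, Li+, H-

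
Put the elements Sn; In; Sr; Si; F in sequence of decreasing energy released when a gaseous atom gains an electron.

F, Si, Sn, In, Sr

EA tends to increase across a period and decrease down a group, though the pattern is less regular than for IE or radius.
These span different periods and groups, so the two trends combine.
In > Sr: In lies to the right of Sr in period 5, so the across-period effect alone puts In higher.
Sn > In: Sn lies to the right of In in period 5, so the across-period effect alone puts Sn higher.
Si > Sn: they share group 14; the group trend gives Si the larger value.
F > Si: relative to Si, both the across-period and down-group shifts push F's electron affinity up.
Tabulated electron affinity (kJ/mol): F 328, Si 134, Sr 5, In 29, Sn 107.
So from highest to lowest: F > Si > Sn > In > Sr.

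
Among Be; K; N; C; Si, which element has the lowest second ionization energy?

Consider each +1 ion: Be⁺ still has 1 valence electron; K⁺ is the bare [Ar] core; N⁺ still has 4 valence electrons; C⁺ still has 3 valence electrons; Si⁺ still has 3 valence electrons.
Core electrons are held far more tightly than valence electrons, so K tops the IE_2 order.
Valence configurations: Be⁺ [He]2s¹, N⁺ [He]2s²2p², C⁺ [He]2s²2p¹, Si⁺ [Ne]3s²3p¹.
The numbers (kJ/mol): Be 1757, K 3052, N 2856, C 2353, Si 1577.
Overall IE_2 order: Si < Be < C < N < K.

Si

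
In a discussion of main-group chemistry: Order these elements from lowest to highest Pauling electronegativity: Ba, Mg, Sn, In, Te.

Mg is in period 3, group 2; In is in period 5, group 13; Sn is in period 5, group 14; Te is in period 5, group 16; Ba is in period 6, group 2.
Smaller atoms with higher effective nuclear charge are more electronegative.
Here both period and group differ, so the two effects have to be weighed against each other.
Mg > Ba: Mg sits above Ba in group 2, so the down-group effect alone puts Mg higher.
In > Mg: period and group pull opposite ways; the across-period shift dominates (1.78 vs 1.31).
Sn > In: both are in period 5; the period trend gives Sn the larger value.
Te > Sn: Te lies to the right of Sn in period 5, so the across-period effect alone puts Te higher.
Approximate values (Pauling): Mg 1.31, In 1.78, Sn 1.96, Te 2.10, Ba 0.89.
So from lowest to highest: Ba < Mg < In < Sn < Te.

Ba < Mg < In < Sn < Te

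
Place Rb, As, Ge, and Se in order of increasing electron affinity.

Rb < As < Ge < Se

Ge is in period 4, group 14; As is in period 4, group 15; Se is in period 4, group 16; Rb is in period 5, group 1.
EA tends to increase across a period and decrease down a group, though the pattern is less regular than for IE or radius.
Neither a single period nor a single group — weigh both effects.
As > Rb: relative to Rb, both the across-period and down-group shifts push As's electron affinity up.
Ge > As: this pair runs against the simple trend — see the exception note.
Se > Ge: Se lies to the right of Ge in period 4, so the across-period effect alone puts Se higher.
Note the exception: Ge has a higher electron affinity than As, contrary to the simple trend — adding an electron to As's half-filled 4p³ is unfavourable, so Ge (4p²) has the more exothermic EA.
Approximate values (kJ/mol): Ge 119, As 78, Se 195, Rb 47.
So from lowest to highest: Rb < As < Ge < Se.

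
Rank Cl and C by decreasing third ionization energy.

After 2 electrons have been removed, what remains? Cl²⁺ still has 5 valence electrons; C²⁺ still has 2 valence electrons.
All are still removing valence electrons, so compare the +2 ions as you would atoms: IE_3 generally rises across a period (higher Z_eff) and falls down a group (larger shell), subject to the usual subshell exceptions.
Valence configurations: Cl²⁺ [Ne]3s²3p³, C²⁺ [He]2s².
Approximate IE_3 values (kJ/mol): Cl 3822, C 4620.
Overall IE_3 order: Cl < C.

C, Cl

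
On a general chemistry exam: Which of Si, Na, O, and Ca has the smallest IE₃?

The third ionization energy removes an electron from the +2 ion. For each element: Si²⁺ still has 2 valence electrons; Na²⁺ is already 1 electron into the core; O²⁺ still has 4 valence electrons; Ca²⁺ is the bare [Ar] core.
Usually core removal costs more than valence removal, but here the competition is close: a tightly held n=2 valence electron can cost more to remove than an n=3 core electron, so the actual values have to decide it.
Valence configurations: Si²⁺ [Ne]3s², O²⁺ [He]2s²2p².
Approximate IE_3 values (kJ/mol): Si 3232, Na 6910, O 5300, Ca 4912.
Putting it together, IE_3: Si < Ca < O < Na.

Si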